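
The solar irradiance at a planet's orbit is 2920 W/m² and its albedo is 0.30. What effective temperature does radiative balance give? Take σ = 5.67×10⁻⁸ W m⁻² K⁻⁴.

T ≈ 308 K

Power absorbed = (1−a)S·πR²; power emitted = 4πR²σT⁴. Equating and cancelling πR²:
T = ((1−a)S / 4σ)^(1/4) = (2040 / (4 × 5.67×10⁻⁸))^(1/4) = (9.01×10^9)^(1/4).
T = 308 K.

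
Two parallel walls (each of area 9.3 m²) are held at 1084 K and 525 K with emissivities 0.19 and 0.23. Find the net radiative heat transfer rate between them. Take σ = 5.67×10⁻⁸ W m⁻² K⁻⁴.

Q ≈ 79900 W

For two large parallel gray plates, q = σ(T₁⁴ − T₂⁴) / (1/ε₁ + 1/ε₂ − 1).
1/ε₁ + 1/ε₂ − 1 = 1/0.19 + 1/0.23 − 1 = 8.611.
T₁⁴ − T₂⁴ = 1.38×10^12 − 7.60×10^10 = 1.30×10^12 K⁴.
q = 5.67×10⁻⁸ × 1.30×10^12 / 8.611 = 8590 W/m².
Q = q·A = 8590 × 9.3 = 79900 W.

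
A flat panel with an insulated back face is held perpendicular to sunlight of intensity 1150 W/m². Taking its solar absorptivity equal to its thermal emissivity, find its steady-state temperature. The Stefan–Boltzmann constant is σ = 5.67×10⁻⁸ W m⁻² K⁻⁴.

T ≈ 377 K

Absorbed flux αS = emitted flux εσT⁴ (one radiating face); with α = ε, T = (S/σ)^(1/4).
T = (1150 / 5.67×10⁻⁸)^(1/4) = (2.03×10^10)^(1/4).
T = 377 K.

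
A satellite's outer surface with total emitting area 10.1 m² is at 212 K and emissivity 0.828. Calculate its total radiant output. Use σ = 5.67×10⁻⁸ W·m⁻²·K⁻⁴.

P ≈ 958 W

Stefan–Boltzmann: P = εσAT⁴ = 0.828 × 5.67×10⁻⁸ × 10.1 × (212)⁴ = 0.828 × 5.67×10⁻⁸ × 10.1 × 2.02×10^9.
P = 958 W.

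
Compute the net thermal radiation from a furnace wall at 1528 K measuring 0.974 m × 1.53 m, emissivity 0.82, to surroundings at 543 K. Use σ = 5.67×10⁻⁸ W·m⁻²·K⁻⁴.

Q ≈ 3.72×10^5 W

A = 0.974 × 1.53 = 1.49 m².
Q = εσA(T⁴ − T_s⁴). T⁴ − T_s⁴ = (1528)⁴ − (543)⁴ = 5.45×10^12 − 8.69×10^10 = 5.36×10^12 K⁴.
Q = 0.82 × 5.67×10⁻⁸ × 1.49 × 5.36×10^12 = 3.72×10^5 W.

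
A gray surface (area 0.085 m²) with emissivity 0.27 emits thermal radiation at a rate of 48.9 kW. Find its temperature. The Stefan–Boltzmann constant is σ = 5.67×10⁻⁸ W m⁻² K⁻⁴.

From P = εσAT⁴, T = (P / εσA)^(1/4) = (48900 / (0.27 × 5.67×10⁻⁸ × 0.0850))^(1/4).
T = (3.76×10^13)^(1/4) = 2480 K.

T ≈ 2480 K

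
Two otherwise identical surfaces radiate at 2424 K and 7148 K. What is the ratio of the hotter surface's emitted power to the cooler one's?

ratio ≈ 75.6

P ∝ T⁴, so the ratio is (7148/2424)⁴ = (2.949)⁴ = 75.6.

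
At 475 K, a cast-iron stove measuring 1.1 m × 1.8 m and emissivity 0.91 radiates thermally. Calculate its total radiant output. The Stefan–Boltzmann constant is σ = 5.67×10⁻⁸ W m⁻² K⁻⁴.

P ≈ 5200 W

A = 1.1 × 1.8 = 1.98 m².
P = εσAT⁴ = 0.91 × 5.67×10⁻⁸ × 1.98 × (475)⁴ = 0.91 × 5.67×10⁻⁸ × 1.98 × 5.09×10^10.
P = 5200 W.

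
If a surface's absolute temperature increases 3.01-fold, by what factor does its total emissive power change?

factor ≈ 82.1

P ∝ T⁴, so the power scales as (3.01)⁴ = 82.1.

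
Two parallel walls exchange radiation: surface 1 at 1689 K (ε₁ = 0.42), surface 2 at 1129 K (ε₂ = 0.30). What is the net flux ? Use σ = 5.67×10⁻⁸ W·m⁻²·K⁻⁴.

q ≈ 78300 W/m²

For two large parallel gray plates, q = σ(T₁⁴ − T₂⁴) / (1/ε₁ + 1/ε₂ − 1).
1/ε₁ + 1/ε₂ − 1 = 1/0.42 + 1/0.30 − 1 = 4.714.
T₁⁴ − T₂⁴ = 8.14×10^12 − 1.62×10^12 = 6.51×10^12 K⁴.
q = 5.67×10⁻⁸ × 6.51×10^12 / 4.714 = 78300 W/m².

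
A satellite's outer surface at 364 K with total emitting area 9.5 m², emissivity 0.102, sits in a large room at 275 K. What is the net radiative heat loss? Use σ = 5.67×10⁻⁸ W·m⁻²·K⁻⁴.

Q ≈ 650 W

Q = εσA(T⁴ − T_s⁴). T⁴ − T_s⁴ = (364)⁴ − (275)⁴ = 1.76×10^10 − 5.72×10^9 = 1.18×10^10 K⁴.
Q = 0.102 × 5.67×10⁻⁸ × 9.50 × 1.18×10^10 = 650 W.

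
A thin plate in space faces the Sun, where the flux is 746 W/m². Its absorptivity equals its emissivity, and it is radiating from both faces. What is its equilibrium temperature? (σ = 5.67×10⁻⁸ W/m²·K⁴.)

Absorbed flux αS = emitted flux 2εσT⁴ per unit area; with α = ε this gives T = (S/2σ)^(1/4).
T = (746 / (2 × 5.67×10⁻⁸))^(1/4) = (6.58×10^9)^(1/4).
T = 285 K.

T ≈ 285 K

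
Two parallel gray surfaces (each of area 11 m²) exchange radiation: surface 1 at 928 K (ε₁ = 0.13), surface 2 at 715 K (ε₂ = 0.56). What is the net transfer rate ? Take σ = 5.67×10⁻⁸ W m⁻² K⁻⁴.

For two large parallel gray plates, q = σ(T₁⁴ − T₂⁴) / (1/ε₁ + 1/ε₂ − 1).
1/ε₁ + 1/ε₂ − 1 = 1/0.13 + 1/0.56 − 1 = 8.478.
T₁⁴ − T₂⁴ = 7.42×10^11 − 2.61×10^11 = 4.80×10^11 K⁴.
q = 5.67×10⁻⁸ × 4.80×10^11 / 8.478 = 3210 W/m².
Q = q·A = 3210 × 11 = 35300 W.

Q ≈ 35300 W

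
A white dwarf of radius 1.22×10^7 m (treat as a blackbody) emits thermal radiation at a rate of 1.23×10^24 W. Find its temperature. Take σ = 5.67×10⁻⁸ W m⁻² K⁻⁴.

T ≈ 10400 K

A = 4πr² = 4π × (1.22×10^7)² = 1.87×10^15 m².
From P = σAT⁴, T = (P / σA)^(1/4) = (1.23×10^24 / (5.67×10⁻⁸ × 1.87×10^15))^(1/4).
T = (1.16×10^16)^(1/4) = 10400 K.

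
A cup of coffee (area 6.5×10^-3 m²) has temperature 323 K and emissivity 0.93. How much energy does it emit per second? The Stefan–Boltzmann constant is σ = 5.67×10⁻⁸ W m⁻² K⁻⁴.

P ≈ 3.73 W

P = εσAT⁴ = 0.93 × 5.67×10⁻⁸ × 6.50×10^-3 × (323)⁴ = 0.93 × 5.67×10⁻⁸ × 6.50×10^-3 × 1.09×10^10.
P = 3.73 W.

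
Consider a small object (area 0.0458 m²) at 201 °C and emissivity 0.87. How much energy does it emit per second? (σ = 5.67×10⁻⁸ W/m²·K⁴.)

201 °C = 474 K.
Stefan–Boltzmann: P = εσAT⁴ = 0.87 × 5.67×10⁻⁸ × 0.0458 × (474)⁴ = 0.87 × 5.67×10⁻⁸ × 0.0458 × 5.05×10^10.
P = 114 W.

P ≈ 114 W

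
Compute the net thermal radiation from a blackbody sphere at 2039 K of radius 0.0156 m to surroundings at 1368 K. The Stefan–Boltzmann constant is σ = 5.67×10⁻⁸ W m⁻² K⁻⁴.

Q ≈ 2390 W

A = 4πr² = 4π × (0.0156)² = 3.06×10^-3 m².
Q = σA(T⁴ − T_s⁴). T⁴ − T_s⁴ = (2039)⁴ − (1368)⁴ = 1.73×10^13 − 3.50×10^12 = 1.38×10^13 K⁴.
Q = 5.67×10⁻⁸ × 3.06×10^-3 × 1.38×10^13 = 2390 W.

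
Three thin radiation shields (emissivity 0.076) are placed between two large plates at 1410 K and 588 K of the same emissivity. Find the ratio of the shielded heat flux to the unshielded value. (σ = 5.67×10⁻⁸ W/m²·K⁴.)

With N identical shields there are N+1 = 4 gaps in series, each with the same radiative resistance, so the flux falls to 1/(N+1) of its unshielded value.

ratio ≈ 0.250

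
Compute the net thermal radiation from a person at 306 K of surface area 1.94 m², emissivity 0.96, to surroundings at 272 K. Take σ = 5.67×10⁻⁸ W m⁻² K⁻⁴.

Q ≈ 348 W

Q = εσA(T⁴ − T_s⁴). T⁴ − T_s⁴ = (306)⁴ − (272)⁴ = 8.77×10^9 − 5.47×10^9 = 3.29×10^9 K⁴.
Q = 0.96 × 5.67×10⁻⁸ × 1.94 × 3.29×10^9 = 348 W.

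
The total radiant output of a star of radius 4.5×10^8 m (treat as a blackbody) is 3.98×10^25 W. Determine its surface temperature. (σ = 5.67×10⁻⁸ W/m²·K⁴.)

A = 4πr² = 4π × (4.5×10^8)² = 2.54×10^18 m².
From P = σAT⁴, T = (P / σA)^(1/4) = (3.98×10^25 / (5.67×10⁻⁸ × 2.54×10^18))^(1/4).
T = (2.76×10^14)^(1/4) = 4080 K.

T ≈ 4080 K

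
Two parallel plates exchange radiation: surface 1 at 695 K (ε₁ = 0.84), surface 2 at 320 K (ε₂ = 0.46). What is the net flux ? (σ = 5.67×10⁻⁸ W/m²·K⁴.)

q ≈ 5340 W/m²

For two large parallel gray plates, q = σ(T₁⁴ − T₂⁴) / (1/ε₁ + 1/ε₂ − 1).
1/ε₁ + 1/ε₂ − 1 = 1/0.84 + 1/0.46 − 1 = 2.364.
T₁⁴ − T₂⁴ = 2.33×10^11 − 1.05×10^10 = 2.23×10^11 K⁴.
q = 5.67×10⁻⁸ × 2.23×10^11 / 2.364 = 5340 W/m².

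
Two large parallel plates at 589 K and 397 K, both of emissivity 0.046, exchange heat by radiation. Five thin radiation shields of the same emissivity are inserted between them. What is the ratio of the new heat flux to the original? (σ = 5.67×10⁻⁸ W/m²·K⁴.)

ratio ≈ 0.167

With N identical shields there are N+1 = 6 gaps in series, each with the same radiative resistance, so the flux falls to 1/(N+1) of its unshielded value.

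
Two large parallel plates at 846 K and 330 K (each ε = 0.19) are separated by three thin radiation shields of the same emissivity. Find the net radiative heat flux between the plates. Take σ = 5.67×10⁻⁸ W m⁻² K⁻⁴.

q ≈ 745 W/m²

Each of the 4 gaps contributes resistance (2/ε − 1) = 2/0.19 − 1 = 9.526; total = 38.11.
q = σ(T₁⁴ − T₂⁴) / 38.11 = 5.67×10⁻⁸ × 5.00×10^11 / 38.11 = 745 W/m².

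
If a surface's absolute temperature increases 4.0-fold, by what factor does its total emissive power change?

P ∝ T⁴, so the power scales as (4.0)⁴ = 256.

factor ≈ 256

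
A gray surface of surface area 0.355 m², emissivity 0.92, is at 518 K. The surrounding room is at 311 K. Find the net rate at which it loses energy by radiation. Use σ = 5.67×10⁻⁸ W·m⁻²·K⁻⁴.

Q = εσA(T⁴ − T_s⁴). T⁴ − T_s⁴ = (518)⁴ − (311)⁴ = 7.20×10^10 − 9.35×10^9 = 6.26×10^10 K⁴.
Q = 0.92 × 5.67×10⁻⁸ × 0.355 × 6.26×10^10 = 1160 W.

Q ≈ 1160 W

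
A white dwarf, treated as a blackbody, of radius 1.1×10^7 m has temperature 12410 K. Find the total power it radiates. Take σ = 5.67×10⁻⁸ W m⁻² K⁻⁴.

P ≈ 2.04×10^24 W

A = 4πr² = 4π × (1.1×10^7)² = 1.52×10^15 m².
P = σAT⁴ = 5.67×10⁻⁸ × 1.52×10^15 × (12410)⁴ = 5.67×10⁻⁸ × 1.52×10^15 × 2.37×10^16.
P = 2.04×10^24 W.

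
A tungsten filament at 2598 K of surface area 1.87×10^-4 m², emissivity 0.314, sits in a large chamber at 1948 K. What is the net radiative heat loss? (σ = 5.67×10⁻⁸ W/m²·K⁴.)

Q ≈ 104 W

Q = εσA(T⁴ − T_s⁴). T⁴ − T_s⁴ = (2598)⁴ − (1948)⁴ = 4.56×10^13 − 1.44×10^13 = 3.12×10^13 K⁴.
Q = 0.314 × 5.67×10⁻⁸ × 1.87×10^-4 × 3.12×10^13 = 104 W.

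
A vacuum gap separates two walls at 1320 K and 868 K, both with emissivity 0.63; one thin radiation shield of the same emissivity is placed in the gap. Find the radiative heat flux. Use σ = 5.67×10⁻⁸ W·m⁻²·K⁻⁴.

Each of the 2 gaps contributes resistance (2/ε − 1) = 2/0.63 − 1 = 2.175; total = 4.349.
q = σ(T₁⁴ − T₂⁴) / 4.349 = 5.67×10⁻⁸ × 2.47×10^12 / 4.349 = 32200 W/m².

q ≈ 32200 W/m²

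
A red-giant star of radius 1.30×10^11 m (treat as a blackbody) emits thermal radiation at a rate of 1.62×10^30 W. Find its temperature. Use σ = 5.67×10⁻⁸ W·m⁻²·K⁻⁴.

T ≈ 3410 K

A = 4πr² = 4π × (1.30×10^11)² = 2.12×10^23 m².
From P = σAT⁴, T = (P / σA)^(1/4) = (1.62×10^30 / (5.67×10⁻⁸ × 2.12×10^23))^(1/4).
T = (1.35×10^14)^(1/4) = 3410 K.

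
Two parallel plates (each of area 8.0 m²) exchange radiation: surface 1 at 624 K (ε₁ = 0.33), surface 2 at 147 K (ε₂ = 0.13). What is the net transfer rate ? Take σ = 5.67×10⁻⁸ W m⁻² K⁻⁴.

Q ≈ 7050 W

For two large parallel gray plates, q = σ(T₁⁴ − T₂⁴) / (1/ε₁ + 1/ε₂ − 1).
1/ε₁ + 1/ε₂ − 1 = 1/0.33 + 1/0.13 − 1 = 9.723.
T₁⁴ − T₂⁴ = 1.52×10^11 − 4.67×10^8 = 1.51×10^11 K⁴.
q = 5.67×10⁻⁸ × 1.51×10^11 / 9.723 = 881 W/m².
Q = q·A = 881 × 8.0 = 7050 W.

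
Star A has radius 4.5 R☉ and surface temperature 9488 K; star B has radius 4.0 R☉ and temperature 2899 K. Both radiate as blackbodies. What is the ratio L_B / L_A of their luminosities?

L = 4πR²σT⁴ ∝ R²T⁴, so L_B/L_A = (4.0/4.5)² × (2899/9488)⁴ = 0.790 × 8.72×10^-3 = 6.89×10^-3.

L_B/L_A ≈ 6.89×10^-3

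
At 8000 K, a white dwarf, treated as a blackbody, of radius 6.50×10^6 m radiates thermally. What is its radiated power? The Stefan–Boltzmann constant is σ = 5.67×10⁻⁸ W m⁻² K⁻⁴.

A = 4πr² = 4π × (6.50×10^6)² = 5.31×10^14 m².
P = σAT⁴ = 5.67×10⁻⁸ × 5.31×10^14 × (8000)⁴ = 5.67×10⁻⁸ × 5.31×10^14 × 4.10×10^15.
P = 1.23×10^23 W.

P ≈ 1.23×10^23 W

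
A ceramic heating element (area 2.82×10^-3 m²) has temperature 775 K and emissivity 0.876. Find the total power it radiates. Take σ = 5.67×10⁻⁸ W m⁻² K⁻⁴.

P = εσAT⁴ = 0.876 × 5.67×10⁻⁸ × 2.82×10^-3 × (775)⁴ = 0.876 × 5.67×10⁻⁸ × 2.82×10^-3 × 3.61×10^11.
P = 50.5 W.

P ≈ 50.5 W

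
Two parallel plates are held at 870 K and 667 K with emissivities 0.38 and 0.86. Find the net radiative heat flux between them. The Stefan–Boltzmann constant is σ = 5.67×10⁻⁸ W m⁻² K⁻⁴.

For two large parallel gray plates, q = σ(T₁⁴ − T₂⁴) / (1/ε₁ + 1/ε₂ − 1).
1/ε₁ + 1/ε₂ − 1 = 1/0.38 + 1/0.86 − 1 = 2.794.
T₁⁴ − T₂⁴ = 5.73×10^11 − 1.98×10^11 = 3.75×10^11 K⁴.
q = 5.67×10⁻⁸ × 3.75×10^11 / 2.794 = 7610 W/m².

q ≈ 7610 W/m²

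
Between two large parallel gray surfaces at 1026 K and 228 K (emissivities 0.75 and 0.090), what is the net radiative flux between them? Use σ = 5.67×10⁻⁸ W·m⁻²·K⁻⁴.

For two large parallel gray plates, q = σ(T₁⁴ − T₂⁴) / (1/ε₁ + 1/ε₂ − 1).
1/ε₁ + 1/ε₂ − 1 = 1/0.75 + 1/0.090 − 1 = 11.44.
T₁⁴ − T₂⁴ = 1.11×10^12 − 2.70×10^9 = 1.11×10^12 K⁴.
q = 5.67×10⁻⁸ × 1.11×10^12 / 11.44 = 5480 W/m².

q ≈ 5480 W/m²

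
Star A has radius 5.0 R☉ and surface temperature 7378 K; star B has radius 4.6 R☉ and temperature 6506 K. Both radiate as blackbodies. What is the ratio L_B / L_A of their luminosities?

L_B/L_A ≈ 0.512

L = 4πR²σT⁴ ∝ R²T⁴, so L_B/L_A = (4.6/5.0)² × (6506/7378)⁴ = 0.846 × 0.605 = 0.512.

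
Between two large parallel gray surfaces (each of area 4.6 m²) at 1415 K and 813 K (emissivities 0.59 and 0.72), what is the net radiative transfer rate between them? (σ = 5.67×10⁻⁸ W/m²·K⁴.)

For two large parallel gray plates, q = σ(T₁⁴ − T₂⁴) / (1/ε₁ + 1/ε₂ − 1).
1/ε₁ + 1/ε₂ − 1 = 1/0.59 + 1/0.72 − 1 = 2.084.
T₁⁴ − T₂⁴ = 4.01×10^12 − 4.37×10^11 = 3.57×10^12 K⁴.
q = 5.67×10⁻⁸ × 3.57×10^12 / 2.084 = 97200 W/m².
Q = q·A = 97200 × 4.6 = 4.47×10^5 W.

Q ≈ 4.47×10^5 W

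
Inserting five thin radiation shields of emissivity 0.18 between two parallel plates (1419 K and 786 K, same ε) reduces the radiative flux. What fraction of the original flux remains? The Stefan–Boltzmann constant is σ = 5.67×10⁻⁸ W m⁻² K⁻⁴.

With N identical shields there are N+1 = 6 gaps in series, each with the same radiative resistance, so the flux falls to 1/(N+1) of its unshielded value.

ratio ≈ 0.167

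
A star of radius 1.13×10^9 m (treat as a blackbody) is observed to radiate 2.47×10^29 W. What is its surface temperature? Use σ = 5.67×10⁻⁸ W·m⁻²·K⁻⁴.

T ≈ 22800 K

A = 4πr² = 4π × (1.13×10^9)² = 1.60×10^19 m².
From P = σAT⁴, T = (P / σA)^(1/4) = (2.47×10^29 / (5.67×10⁻⁸ × 1.60×10^19))^(1/4).
T = (2.71×10^17)^(1/4) = 22800 K.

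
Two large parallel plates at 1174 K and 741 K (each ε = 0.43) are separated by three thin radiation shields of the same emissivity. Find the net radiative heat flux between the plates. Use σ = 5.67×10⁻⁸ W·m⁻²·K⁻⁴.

Each of the 4 gaps contributes resistance (2/ε − 1) = 2/0.43 − 1 = 3.651; total = 14.60.
q = σ(T₁⁴ − T₂⁴) / 14.60 = 5.67×10⁻⁸ × 1.60×10^12 / 14.60 = 6200 W/m².

q ≈ 6200 W/m²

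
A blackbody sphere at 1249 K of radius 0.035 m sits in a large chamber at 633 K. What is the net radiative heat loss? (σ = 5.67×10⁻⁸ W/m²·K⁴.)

Q ≈ 1980 W

A = 4πr² = 4π × (0.035)² = 0.0154 m².
Q = σA(T⁴ − T_s⁴). T⁴ − T_s⁴ = (1249)⁴ − (633)⁴ = 2.43×10^12 − 1.61×10^11 = 2.27×10^12 K⁴.
Q = 5.67×10⁻⁸ × 0.0154 × 2.27×10^12 = 1980 W.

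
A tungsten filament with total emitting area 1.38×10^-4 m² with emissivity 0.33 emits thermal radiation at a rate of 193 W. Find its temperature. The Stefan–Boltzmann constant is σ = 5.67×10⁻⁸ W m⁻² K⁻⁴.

From P = εσAT⁴, T = (P / εσA)^(1/4) = (193 / (0.33 × 5.67×10⁻⁸ × 1.38×10^-4))^(1/4).
T = (7.47×10^13)^(1/4) = 2940 K.

T ≈ 2940 K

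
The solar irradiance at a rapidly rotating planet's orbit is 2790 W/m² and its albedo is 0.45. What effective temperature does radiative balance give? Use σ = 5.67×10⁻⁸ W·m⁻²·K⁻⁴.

Power absorbed = (1−a)S·πR²; power emitted = 4πR²σT⁴. Equating and cancelling πR²:
T = ((1−a)S / 4σ)^(1/4) = (1530 / (4 × 5.67×10⁻⁸))^(1/4) = (6.77×10^9)^(1/4).
T = 287 K.

T ≈ 287 K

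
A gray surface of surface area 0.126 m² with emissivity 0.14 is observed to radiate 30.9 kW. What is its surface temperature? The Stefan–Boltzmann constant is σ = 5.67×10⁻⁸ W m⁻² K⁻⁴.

T ≈ 2360 K

From P = εσAT⁴, T = (P / εσA)^(1/4) = (30900 / (0.14 × 5.67×10⁻⁸ × 0.126))^(1/4).
T = (3.09×10^13)^(1/4) = 2360 K.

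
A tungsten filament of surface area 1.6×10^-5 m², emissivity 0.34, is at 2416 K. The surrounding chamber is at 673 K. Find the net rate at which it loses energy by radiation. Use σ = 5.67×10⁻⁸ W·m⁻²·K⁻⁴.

Q ≈ 10.4 W

Q = εσA(T⁴ − T_s⁴). T⁴ − T_s⁴ = (2416)⁴ − (673)⁴ = 3.41×10^13 − 2.05×10^11 = 3.39×10^13 K⁴.
Q = 0.34 × 5.67×10⁻⁸ × 1.60×10^-5 × 3.39×10^13 = 10.4 W.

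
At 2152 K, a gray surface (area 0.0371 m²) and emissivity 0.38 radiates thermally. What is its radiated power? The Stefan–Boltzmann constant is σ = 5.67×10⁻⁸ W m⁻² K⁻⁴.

P ≈ 17100 W

P = εσAT⁴ = 0.38 × 5.67×10⁻⁸ × 0.0371 × (2152)⁴ = 0.38 × 5.67×10⁻⁸ × 0.0371 × 2.14×10^13.
P = 17100 W.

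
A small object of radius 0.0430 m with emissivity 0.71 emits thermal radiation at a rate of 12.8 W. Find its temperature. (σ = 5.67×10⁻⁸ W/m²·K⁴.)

A = 4πr² = 4π × (0.0430)² = 0.0232 m².
From P = εσAT⁴, T = (P / εσA)^(1/4) = (12.8 / (0.71 × 5.67×10⁻⁸ × 0.0232))^(1/4).
T = (1.37×10^10)^(1/4) = 342 K.

T ≈ 342 K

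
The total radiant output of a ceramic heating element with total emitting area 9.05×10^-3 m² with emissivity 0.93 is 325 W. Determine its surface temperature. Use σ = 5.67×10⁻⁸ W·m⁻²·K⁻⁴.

T ≈ 908 K

From P = εσAT⁴, T = (P / εσA)^(1/4) = (325 / (0.93 × 5.67×10⁻⁸ × 9.05×10^-3))^(1/4).
T = (6.81×10^11)^(1/4) = 908 K.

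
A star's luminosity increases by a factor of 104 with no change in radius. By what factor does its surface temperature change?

P ∝ T⁴ ⇒ T ∝ P^(1/4), so T scales by (104)^(1/4) = 3.19.

factor ≈ 3.19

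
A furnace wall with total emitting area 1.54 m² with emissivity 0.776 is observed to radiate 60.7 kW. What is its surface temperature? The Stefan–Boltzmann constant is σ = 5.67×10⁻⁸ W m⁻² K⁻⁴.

T ≈ 973 K

From P = εσAT⁴, T = (P / εσA)^(1/4) = (60700 / (0.776 × 5.67×10⁻⁸ × 1.54))^(1/4).
T = (8.96×10^11)^(1/4) = 973 K.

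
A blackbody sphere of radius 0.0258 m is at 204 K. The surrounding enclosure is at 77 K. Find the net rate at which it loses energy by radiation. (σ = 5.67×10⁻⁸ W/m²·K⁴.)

A = 4πr² = 4π × (0.0258)² = 8.36×10^-3 m².
Q = σA(T⁴ − T_s⁴). T⁴ − T_s⁴ = (204)⁴ − (77)⁴ = 1.73×10^9 − 3.52×10^7 = 1.70×10^9 K⁴.
Q = 5.67×10⁻⁸ × 8.36×10^-3 × 1.70×10^9 = 0.805 W.

Q ≈ 0.805 W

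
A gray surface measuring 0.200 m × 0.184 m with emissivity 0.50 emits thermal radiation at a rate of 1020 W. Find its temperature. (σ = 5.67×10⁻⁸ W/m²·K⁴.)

T ≈ 994 K

A = 0.200 × 0.184 = 0.0368 m².
From P = εσAT⁴, T = (P / εσA)^(1/4) = (1020 / (0.50 × 5.67×10⁻⁸ × 0.0368))^(1/4).
T = (9.78×10^11)^(1/4) = 994 K.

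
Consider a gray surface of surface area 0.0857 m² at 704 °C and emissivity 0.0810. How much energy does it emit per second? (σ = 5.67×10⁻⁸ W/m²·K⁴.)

704 °C = 977 K.
P = εσAT⁴ = 0.0810 × 5.67×10⁻⁸ × 0.0857 × (977)⁴ = 0.0810 × 5.67×10⁻⁸ × 0.0857 × 9.11×10^11.
P = 359 W.

P ≈ 359 W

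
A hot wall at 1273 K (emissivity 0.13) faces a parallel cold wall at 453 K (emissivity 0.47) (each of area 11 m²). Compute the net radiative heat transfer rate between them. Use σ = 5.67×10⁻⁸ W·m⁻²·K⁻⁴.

Q ≈ 1.83×10^5 W

For two large parallel gray plates, q = σ(T₁⁴ − T₂⁴) / (1/ε₁ + 1/ε₂ − 1).
1/ε₁ + 1/ε₂ − 1 = 1/0.13 + 1/0.47 − 1 = 8.820.
T₁⁴ − T₂⁴ = 2.63×10^12 − 4.21×10^10 = 2.58×10^12 K⁴.
q = 5.67×10⁻⁸ × 2.58×10^12 / 8.820 = 16600 W/m².
Q = q·A = 16600 × 11 = 1.83×10^5 W.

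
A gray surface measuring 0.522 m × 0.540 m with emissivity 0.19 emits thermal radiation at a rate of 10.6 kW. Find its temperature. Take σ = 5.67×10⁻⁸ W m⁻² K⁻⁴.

A = 0.522 × 0.540 = 0.282 m².
From P = εσAT⁴, T = (P / εσA)^(1/4) = (10600 / (0.19 × 5.67×10⁻⁸ × 0.282))^(1/4).
T = (3.49×10^12)^(1/4) = 1370 K.

T ≈ 1370 K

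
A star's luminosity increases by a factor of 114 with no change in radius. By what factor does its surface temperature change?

factor ≈ 3.27

P ∝ T⁴ ⇒ T ∝ P^(1/4), so T scales by (114)^(1/4) = 3.27.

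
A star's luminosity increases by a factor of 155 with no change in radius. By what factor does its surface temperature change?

factor ≈ 3.53

P ∝ T⁴ ⇒ T ∝ P^(1/4), so T scales by (155)^(1/4) = 3.53.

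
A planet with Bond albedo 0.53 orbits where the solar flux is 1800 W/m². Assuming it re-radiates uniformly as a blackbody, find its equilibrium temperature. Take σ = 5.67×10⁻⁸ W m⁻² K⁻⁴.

T ≈ 247 K

Power absorbed = (1−a)S·πR²; power emitted = 4πR²σT⁴. Equating and cancelling πR²:
T = ((1−a)S / 4σ)^(1/4) = (846 / (4 × 5.67×10⁻⁸))^(1/4) = (3.73×10^9)^(1/4).
T = 247 K.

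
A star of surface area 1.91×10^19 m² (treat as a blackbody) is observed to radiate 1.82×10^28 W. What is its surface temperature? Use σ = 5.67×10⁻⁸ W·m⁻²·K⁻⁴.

From P = σAT⁴, T = (P / σA)^(1/4) = (1.82×10^28 / (5.67×10⁻⁸ × 1.91×10^19))^(1/4).
T = (1.68×10^16)^(1/4) = 11400 K.

T ≈ 11400 K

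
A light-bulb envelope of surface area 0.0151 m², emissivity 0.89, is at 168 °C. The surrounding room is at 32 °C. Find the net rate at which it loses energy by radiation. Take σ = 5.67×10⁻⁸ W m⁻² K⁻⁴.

Convert: 168 °C = 441 K; 32 °C = 305 K.
Q = εσA(T⁴ − T_s⁴). T⁴ − T_s⁴ = (441)⁴ − (305)⁴ = 3.78×10^10 − 8.65×10^9 = 2.92×10^10 K⁴.
Q = 0.89 × 5.67×10⁻⁸ × 0.0151 × 2.92×10^10 = 22.2 W.

Q ≈ 22.2 W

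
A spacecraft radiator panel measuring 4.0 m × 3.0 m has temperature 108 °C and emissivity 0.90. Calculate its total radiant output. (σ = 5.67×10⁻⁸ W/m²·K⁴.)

P ≈ 12900 W

A = 4.0 × 3.0 = 12.0 m².
108 °C = 381 K.
P = εσAT⁴ = 0.90 × 5.67×10⁻⁸ × 12.0 × (381)⁴ = 0.90 × 5.67×10⁻⁸ × 12.0 × 2.11×10^10.
P = 12900 W.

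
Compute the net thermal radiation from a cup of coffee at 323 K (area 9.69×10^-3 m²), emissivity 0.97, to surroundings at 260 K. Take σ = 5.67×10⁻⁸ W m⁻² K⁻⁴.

Q ≈ 3.37 W

Q = εσA(T⁴ − T_s⁴). T⁴ − T_s⁴ = (323)⁴ − (260)⁴ = 1.09×10^10 − 4.57×10^9 = 6.31×10^9 K⁴.
Q = 0.97 × 5.67×10⁻⁸ × 9.69×10^-3 × 6.31×10^9 = 3.37 W.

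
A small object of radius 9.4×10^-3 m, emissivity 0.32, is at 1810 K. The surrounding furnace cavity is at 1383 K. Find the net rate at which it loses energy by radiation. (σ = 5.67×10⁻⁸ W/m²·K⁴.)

Q ≈ 143 W

A = 4πr² = 4π × (9.4×10^-3)² = 1.11×10^-3 m².
Q = εσA(T⁴ − T_s⁴). T⁴ − T_s⁴ = (1810)⁴ − (1383)⁴ = 1.07×10^13 − 3.66×10^12 = 7.07×10^12 K⁴.
Q = 0.32 × 5.67×10⁻⁸ × 1.11×10^-3 × 7.07×10^12 = 143 W.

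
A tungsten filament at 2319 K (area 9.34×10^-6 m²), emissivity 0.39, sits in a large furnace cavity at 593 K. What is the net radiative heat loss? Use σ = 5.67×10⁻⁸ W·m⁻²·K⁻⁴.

Q = εσA(T⁴ − T_s⁴). T⁴ − T_s⁴ = (2319)⁴ − (593)⁴ = 2.89×10^13 − 1.24×10^11 = 2.88×10^13 K⁴.
Q = 0.39 × 5.67×10⁻⁸ × 9.34×10^-6 × 2.88×10^13 = 5.95 W.

Q ≈ 5.95 W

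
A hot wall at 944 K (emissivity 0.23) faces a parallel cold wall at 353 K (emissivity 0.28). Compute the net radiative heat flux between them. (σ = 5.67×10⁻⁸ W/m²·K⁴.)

q ≈ 6380 W/m²

For two large parallel gray plates, q = σ(T₁⁴ − T₂⁴) / (1/ε₁ + 1/ε₂ − 1).
1/ε₁ + 1/ε₂ − 1 = 1/0.23 + 1/0.28 − 1 = 6.919.
T₁⁴ − T₂⁴ = 7.94×10^11 − 1.55×10^10 = 7.79×10^11 K⁴.
q = 5.67×10⁻⁸ × 7.79×10^11 / 6.919 = 6380 W/m².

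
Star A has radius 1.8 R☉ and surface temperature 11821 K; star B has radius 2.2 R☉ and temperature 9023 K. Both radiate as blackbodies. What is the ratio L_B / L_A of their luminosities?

L_B/L_A ≈ 0.507

L = 4πR²σT⁴ ∝ R²T⁴, so L_B/L_A = (2.2/1.8)² × (9023/11821)⁴ = 1.49 × 0.339 = 0.507.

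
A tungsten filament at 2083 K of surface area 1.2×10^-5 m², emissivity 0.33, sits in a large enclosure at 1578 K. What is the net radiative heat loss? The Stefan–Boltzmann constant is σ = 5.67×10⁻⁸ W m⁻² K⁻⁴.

Q ≈ 2.83 W

Q = εσA(T⁴ − T_s⁴). T⁴ − T_s⁴ = (2083)⁴ − (1578)⁴ = 1.88×10^13 − 6.20×10^12 = 1.26×10^13 K⁴.
Q = 0.33 × 5.67×10⁻⁸ × 1.20×10^-5 × 1.26×10^13 = 2.83 W.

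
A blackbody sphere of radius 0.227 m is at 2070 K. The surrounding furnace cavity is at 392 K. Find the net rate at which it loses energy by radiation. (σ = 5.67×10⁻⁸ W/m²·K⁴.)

A = 4πr² = 4π × (0.227)² = 0.648 m².
Q = σA(T⁴ − T_s⁴). T⁴ − T_s⁴ = (2070)⁴ − (392)⁴ = 1.84×10^13 − 2.36×10^10 = 1.83×10^13 K⁴.
Q = 5.67×10⁻⁸ × 0.648 × 1.83×10^13 = 6.73×10^5 W.

Q ≈ 6.73×10^5 W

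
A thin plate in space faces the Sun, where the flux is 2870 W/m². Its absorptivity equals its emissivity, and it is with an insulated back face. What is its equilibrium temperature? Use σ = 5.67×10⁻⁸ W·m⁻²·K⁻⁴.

T ≈ 474 K

Absorbed flux αS = emitted flux εσT⁴ (one radiating face); with α = ε, T = (S/σ)^(1/4).
T = (2870 / 5.67×10⁻⁸)^(1/4) = (5.06×10^10)^(1/4).
T = 474 K.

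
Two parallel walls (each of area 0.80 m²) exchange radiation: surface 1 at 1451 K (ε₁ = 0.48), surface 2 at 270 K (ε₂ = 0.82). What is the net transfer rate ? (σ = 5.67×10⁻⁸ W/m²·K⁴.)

For two large parallel gray plates, q = σ(T₁⁴ − T₂⁴) / (1/ε₁ + 1/ε₂ − 1).
1/ε₁ + 1/ε₂ − 1 = 1/0.48 + 1/0.82 − 1 = 2.303.
T₁⁴ − T₂⁴ = 4.43×10^12 − 5.31×10^9 = 4.43×10^12 K⁴.
q = 5.67×10⁻⁸ × 4.43×10^12 / 2.303 = 1.09×10^5 W/m².
Q = q·A = 1.09×10^5 × 0.80 = 87200 W.

Q ≈ 87200 W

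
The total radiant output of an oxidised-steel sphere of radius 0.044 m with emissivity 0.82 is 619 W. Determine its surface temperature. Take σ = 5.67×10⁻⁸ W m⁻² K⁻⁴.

T ≈ 860 K

A = 4πr² = 4π × (0.044)² = 0.0243 m².
From P = εσAT⁴, T = (P / εσA)^(1/4) = (619 / (0.82 × 5.67×10⁻⁸ × 0.0243))^(1/4).
T = (5.47×10^11)^(1/4) = 860 K.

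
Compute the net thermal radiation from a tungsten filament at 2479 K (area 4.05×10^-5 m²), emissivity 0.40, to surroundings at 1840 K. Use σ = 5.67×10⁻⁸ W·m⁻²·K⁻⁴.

Q = εσA(T⁴ − T_s⁴). T⁴ − T_s⁴ = (2479)⁴ − (1840)⁴ = 3.78×10^13 − 1.15×10^13 = 2.63×10^13 K⁴.
Q = 0.40 × 5.67×10⁻⁸ × 4.05×10^-5 × 2.63×10^13 = 24.2 W.

Q ≈ 24.2 W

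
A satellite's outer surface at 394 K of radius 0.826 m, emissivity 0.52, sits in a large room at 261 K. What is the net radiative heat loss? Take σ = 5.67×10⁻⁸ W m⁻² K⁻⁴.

A = 4πr² = 4π × (0.826)² = 8.57 m².
Q = εσA(T⁴ − T_s⁴). T⁴ − T_s⁴ = (394)⁴ − (261)⁴ = 2.41×10^10 − 4.64×10^9 = 1.95×10^10 K⁴.
Q = 0.52 × 5.67×10⁻⁸ × 8.57 × 1.95×10^10 = 4920 W.

Q ≈ 4920 W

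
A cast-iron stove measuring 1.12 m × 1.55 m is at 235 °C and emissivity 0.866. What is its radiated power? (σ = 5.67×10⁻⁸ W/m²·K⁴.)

A = 1.12 × 1.55 = 1.74 m².
235 °C = 508 K.
Stefan–Boltzmann: P = εσAT⁴ = 0.866 × 5.67×10⁻⁸ × 1.74 × (508)⁴ = 0.866 × 5.67×10⁻⁸ × 1.74 × 6.66×10^10.
P = 5680 W.

P ≈ 5680 W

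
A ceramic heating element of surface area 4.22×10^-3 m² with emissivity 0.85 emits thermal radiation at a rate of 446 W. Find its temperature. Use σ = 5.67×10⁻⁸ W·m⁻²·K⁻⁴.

T ≈ 1220 K

From P = εσAT⁴, T = (P / εσA)^(1/4) = (446 / (0.85 × 5.67×10⁻⁸ × 4.22×10^-3))^(1/4).
T = (2.19×10^12)^(1/4) = 1220 K.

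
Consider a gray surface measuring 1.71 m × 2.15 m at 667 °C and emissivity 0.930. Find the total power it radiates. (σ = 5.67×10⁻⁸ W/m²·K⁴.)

P ≈ 1.51×10^5 W

A = 1.71 × 2.15 = 3.68 m².
667 °C = 940 K.
P = εσAT⁴ = 0.930 × 5.67×10⁻⁸ × 3.68 × (940)⁴ = 0.930 × 5.67×10⁻⁸ × 3.68 × 7.81×10^11.
P = 1.51×10^5 W.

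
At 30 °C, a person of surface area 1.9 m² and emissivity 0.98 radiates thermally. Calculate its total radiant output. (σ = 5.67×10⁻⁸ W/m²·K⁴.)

30 °C = 303 K.
P = εσAT⁴ = 0.98 × 5.67×10⁻⁸ × 1.90 × (303)⁴ = 0.98 × 5.67×10⁻⁸ × 1.90 × 8.43×10^9.
P = 890 W.

P ≈ 890 W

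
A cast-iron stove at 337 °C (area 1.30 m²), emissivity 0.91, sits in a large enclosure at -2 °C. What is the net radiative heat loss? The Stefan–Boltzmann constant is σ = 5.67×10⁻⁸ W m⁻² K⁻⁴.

Q ≈ 8930 W

Convert: 337 °C = 610 K; -2 °C = 271 K.
Q = εσA(T⁴ − T_s⁴). T⁴ − T_s⁴ = (610)⁴ − (271)⁴ = 1.38×10^11 − 5.39×10^9 = 1.33×10^11 K⁴.
Q = 0.91 × 5.67×10⁻⁸ × 1.30 × 1.33×10^11 = 8930 W.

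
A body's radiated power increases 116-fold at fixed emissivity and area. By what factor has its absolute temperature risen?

P ∝ T⁴ ⇒ T ∝ P^(1/4), so T scales by (116)^(1/4) = 3.28.

factor ≈ 3.28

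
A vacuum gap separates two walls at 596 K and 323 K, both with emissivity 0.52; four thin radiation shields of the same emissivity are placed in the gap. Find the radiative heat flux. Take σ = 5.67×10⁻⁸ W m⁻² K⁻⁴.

Each of the 5 gaps contributes resistance (2/ε − 1) = 2/0.52 − 1 = 2.846; total = 14.23.
q = σ(T₁⁴ − T₂⁴) / 14.23 = 5.67×10⁻⁸ × 1.15×10^11 / 14.23 = 459 W/m².

q ≈ 459 W/m²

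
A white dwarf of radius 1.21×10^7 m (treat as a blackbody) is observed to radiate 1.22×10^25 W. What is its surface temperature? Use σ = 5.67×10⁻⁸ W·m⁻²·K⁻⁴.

T ≈ 18500 K

A = 4πr² = 4π × (1.21×10^7)² = 1.84×10^15 m².
From P = σAT⁴, T = (P / σA)^(1/4) = (1.22×10^25 / (5.67×10⁻⁸ × 1.84×10^15))^(1/4).
T = (1.17×10^17)^(1/4) = 18500 K.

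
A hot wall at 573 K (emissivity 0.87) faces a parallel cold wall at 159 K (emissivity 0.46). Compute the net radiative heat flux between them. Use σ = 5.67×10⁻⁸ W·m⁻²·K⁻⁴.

For two large parallel gray plates, q = σ(T₁⁴ − T₂⁴) / (1/ε₁ + 1/ε₂ − 1).
1/ε₁ + 1/ε₂ − 1 = 1/0.87 + 1/0.46 − 1 = 2.323.
T₁⁴ − T₂⁴ = 1.08×10^11 − 6.39×10^8 = 1.07×10^11 K⁴.
q = 5.67×10⁻⁸ × 1.07×10^11 / 2.323 = 2620 W/m².

q ≈ 2620 W/m²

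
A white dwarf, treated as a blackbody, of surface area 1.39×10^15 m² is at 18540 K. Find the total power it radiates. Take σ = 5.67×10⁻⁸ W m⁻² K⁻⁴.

P ≈ 9.31×10^24 W

P = σAT⁴ = 5.67×10⁻⁸ × 1.39×10^15 × (18540)⁴ = 5.67×10⁻⁸ × 1.39×10^15 × 1.18×10^17.
P = 9.31×10^24 W.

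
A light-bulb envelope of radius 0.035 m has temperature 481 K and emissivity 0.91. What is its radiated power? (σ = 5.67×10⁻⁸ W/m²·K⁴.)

A = 4πr² = 4π × (0.035)² = 0.0154 m².
Stefan–Boltzmann: P = εσAT⁴ = 0.91 × 5.67×10⁻⁸ × 0.0154 × (481)⁴ = 0.91 × 5.67×10⁻⁸ × 0.0154 × 5.35×10^10.
P = 42.5 W.

P ≈ 42.5 W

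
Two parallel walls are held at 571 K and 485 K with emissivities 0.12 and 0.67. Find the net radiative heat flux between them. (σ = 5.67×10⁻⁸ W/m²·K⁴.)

For two large parallel gray plates, q = σ(T₁⁴ − T₂⁴) / (1/ε₁ + 1/ε₂ − 1).
1/ε₁ + 1/ε₂ − 1 = 1/0.12 + 1/0.67 − 1 = 8.826.
T₁⁴ − T₂⁴ = 1.06×10^11 − 5.53×10^10 = 5.10×10^10 K⁴.
q = 5.67×10⁻⁸ × 5.10×10^10 / 8.826 = 327 W/m².

q ≈ 327 W/m²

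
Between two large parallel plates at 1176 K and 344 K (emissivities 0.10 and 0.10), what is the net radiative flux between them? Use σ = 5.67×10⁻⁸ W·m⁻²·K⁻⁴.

q ≈ 5670 W/m²

For two large parallel gray plates, q = σ(T₁⁴ − T₂⁴) / (1/ε₁ + 1/ε₂ − 1).
1/ε₁ + 1/ε₂ − 1 = 1/0.10 + 1/0.10 − 1 = 19.00.
T₁⁴ − T₂⁴ = 1.91×10^12 − 1.40×10^10 = 1.90×10^12 K⁴.
q = 5.67×10⁻⁸ × 1.90×10^12 / 19.00 = 5670 W/m².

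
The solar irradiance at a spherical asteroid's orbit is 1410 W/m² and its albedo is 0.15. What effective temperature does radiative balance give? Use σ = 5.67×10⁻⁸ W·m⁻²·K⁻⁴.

Power absorbed = (1−a)S·πR²; power emitted = 4πR²σT⁴. Equating and cancelling πR²:
T = ((1−a)S / 4σ)^(1/4) = (1200 / (4 × 5.67×10⁻⁸))^(1/4) = (5.28×10^9)^(1/4).
T = 270 K.

T ≈ 270 K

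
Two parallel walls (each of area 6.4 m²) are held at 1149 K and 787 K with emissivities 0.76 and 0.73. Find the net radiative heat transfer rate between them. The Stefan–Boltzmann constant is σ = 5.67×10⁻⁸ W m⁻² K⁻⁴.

For two large parallel gray plates, q = σ(T₁⁴ − T₂⁴) / (1/ε₁ + 1/ε₂ − 1).
1/ε₁ + 1/ε₂ − 1 = 1/0.76 + 1/0.73 − 1 = 1.686.
T₁⁴ − T₂⁴ = 1.74×10^12 − 3.84×10^11 = 1.36×10^12 K⁴.
q = 5.67×10⁻⁸ × 1.36×10^12 / 1.686 = 45700 W/m².
Q = q·A = 45700 × 6.4 = 2.93×10^5 W.

Q ≈ 2.93×10^5 W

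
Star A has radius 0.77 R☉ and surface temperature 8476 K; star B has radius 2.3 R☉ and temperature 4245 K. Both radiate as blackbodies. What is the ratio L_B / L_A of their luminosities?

L_B/L_A ≈ 0.561

L = 4πR²σT⁴ ∝ R²T⁴, so L_B/L_A = (2.3/0.77)² × (4245/8476)⁴ = 8.92 × 0.0629 = 0.561.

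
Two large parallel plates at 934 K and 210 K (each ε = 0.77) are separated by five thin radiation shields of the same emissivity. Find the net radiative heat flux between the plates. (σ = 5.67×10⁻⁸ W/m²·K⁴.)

Each of the 6 gaps contributes resistance (2/ε − 1) = 2/0.77 − 1 = 1.597; total = 9.584.
q = σ(T₁⁴ − T₂⁴) / 9.584 = 5.67×10⁻⁸ × 7.59×10^11 / 9.584 = 4490 W/m².

q ≈ 4490 W/m²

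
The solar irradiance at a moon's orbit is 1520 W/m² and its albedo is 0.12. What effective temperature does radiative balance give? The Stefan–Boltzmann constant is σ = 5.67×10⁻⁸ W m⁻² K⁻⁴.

Power absorbed = (1−a)S·πR²; power emitted = 4πR²σT⁴. Equating and cancelling πR²:
T = ((1−a)S / 4σ)^(1/4) = (1340 / (4 × 5.67×10⁻⁸))^(1/4) = (5.90×10^9)^(1/4).
T = 277 K.

T ≈ 277 K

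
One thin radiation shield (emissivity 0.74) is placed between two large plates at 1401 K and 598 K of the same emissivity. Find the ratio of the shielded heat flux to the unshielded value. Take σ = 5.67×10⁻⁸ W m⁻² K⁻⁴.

ratio ≈ 0.500

With N identical shields there are N+1 = 2 gaps in series, each with the same radiative resistance, so the flux falls to 1/(N+1) of its unshielded value.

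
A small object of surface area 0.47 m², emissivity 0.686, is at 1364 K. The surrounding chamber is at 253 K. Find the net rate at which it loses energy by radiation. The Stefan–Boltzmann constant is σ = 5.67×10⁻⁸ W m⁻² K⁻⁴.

Q ≈ 63200 W

Q = εσA(T⁴ − T_s⁴). T⁴ − T_s⁴ = (1364)⁴ − (253)⁴ = 3.46×10^12 − 4.10×10^9 = 3.46×10^12 K⁴.
Q = 0.686 × 5.67×10⁻⁸ × 0.470 × 3.46×10^12 = 63200 W.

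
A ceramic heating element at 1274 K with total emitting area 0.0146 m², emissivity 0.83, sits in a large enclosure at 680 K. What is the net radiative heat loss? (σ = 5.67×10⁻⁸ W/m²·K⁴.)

Q = εσA(T⁴ − T_s⁴). T⁴ − T_s⁴ = (1274)⁴ − (680)⁴ = 2.63×10^12 − 2.14×10^11 = 2.42×10^12 K⁴.
Q = 0.83 × 5.67×10⁻⁸ × 0.0146 × 2.42×10^12 = 1660 W.

Q ≈ 1660 W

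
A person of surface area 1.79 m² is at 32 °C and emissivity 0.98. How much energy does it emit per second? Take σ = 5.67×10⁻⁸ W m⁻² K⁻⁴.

32 °C = 305 K.
P = εσAT⁴ = 0.98 × 5.67×10⁻⁸ × 1.79 × (305)⁴ = 0.98 × 5.67×10⁻⁸ × 1.79 × 8.65×10^9.
P = 861 W.

P ≈ 861 W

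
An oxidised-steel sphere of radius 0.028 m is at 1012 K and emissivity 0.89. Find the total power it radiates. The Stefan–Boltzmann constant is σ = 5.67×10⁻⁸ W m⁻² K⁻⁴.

P ≈ 521 W

A = 4πr² = 4π × (0.028)² = 9.85×10^-3 m².
Stefan–Boltzmann: P = εσAT⁴ = 0.89 × 5.67×10⁻⁸ × 9.85×10^-3 × (1012)⁴ = 0.89 × 5.67×10⁻⁸ × 9.85×10^-3 × 1.05×10^12.
P = 521 W.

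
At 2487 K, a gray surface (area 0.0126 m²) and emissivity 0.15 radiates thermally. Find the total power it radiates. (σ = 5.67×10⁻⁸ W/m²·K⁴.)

P = εσAT⁴ = 0.15 × 5.67×10⁻⁸ × 0.0126 × (2487)⁴ = 0.15 × 5.67×10⁻⁸ × 0.0126 × 3.83×10^13.
P = 4100 W.

P ≈ 4100 W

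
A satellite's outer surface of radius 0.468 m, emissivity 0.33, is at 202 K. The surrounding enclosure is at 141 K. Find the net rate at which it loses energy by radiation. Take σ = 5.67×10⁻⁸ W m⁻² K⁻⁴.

Q ≈ 65.4 W

A = 4πr² = 4π × (0.468)² = 2.75 m².
Q = εσA(T⁴ − T_s⁴). T⁴ − T_s⁴ = (202)⁴ − (141)⁴ = 1.66×10^9 − 3.95×10^8 = 1.27×10^9 K⁴.
Q = 0.33 × 5.67×10⁻⁸ × 2.75 × 1.27×10^9 = 65.4 W.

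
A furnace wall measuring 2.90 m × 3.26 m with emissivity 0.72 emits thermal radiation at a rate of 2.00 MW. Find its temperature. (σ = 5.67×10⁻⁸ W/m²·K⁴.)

T ≈ 1510 K

A = 2.90 × 3.26 = 9.45 m².
From P = εσAT⁴, T = (P / εσA)^(1/4) = (2.00×10^6 / (0.72 × 5.67×10⁻⁸ × 9.45))^(1/4).
T = (5.18×10^12)^(1/4) = 1510 K.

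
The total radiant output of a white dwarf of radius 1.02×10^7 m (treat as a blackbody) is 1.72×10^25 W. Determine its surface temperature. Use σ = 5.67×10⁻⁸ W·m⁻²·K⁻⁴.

A = 4πr² = 4π × (1.02×10^7)² = 1.31×10^15 m².
From P = σAT⁴, T = (P / σA)^(1/4) = (1.72×10^25 / (5.67×10⁻⁸ × 1.31×10^15))^(1/4).
T = (2.32×10^17)^(1/4) = 21900 K.

T ≈ 21900 K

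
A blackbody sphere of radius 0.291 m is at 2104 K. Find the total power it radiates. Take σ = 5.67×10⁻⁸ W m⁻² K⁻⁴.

P ≈ 1.18×10^6 W

A = 4πr² = 4π × (0.291)² = 1.06 m².
P = σAT⁴ = 5.67×10⁻⁸ × 1.06 × (2104)⁴ = 5.67×10⁻⁸ × 1.06 × 1.96×10^13.
P = 1.18×10^6 W.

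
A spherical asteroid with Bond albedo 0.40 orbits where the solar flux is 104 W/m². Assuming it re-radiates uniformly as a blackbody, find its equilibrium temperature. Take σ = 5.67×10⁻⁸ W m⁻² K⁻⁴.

T ≈ 129 K

Power absorbed = (1−a)S·πR²; power emitted = 4πR²σT⁴. Equating and cancelling πR²:
T = ((1−a)S / 4σ)^(1/4) = (62.4 / (4 × 5.67×10⁻⁸))^(1/4) = (2.75×10^8)^(1/4).
T = 129 K.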